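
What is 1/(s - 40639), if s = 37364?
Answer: -1/3275 ≈ -0.00030534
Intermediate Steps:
1/(s - 40639) = 1/(37364 - 40639) = 1/(-3275) = -1/3275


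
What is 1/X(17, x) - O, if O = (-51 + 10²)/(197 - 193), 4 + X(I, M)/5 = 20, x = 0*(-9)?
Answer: -979/80 ≈ -12.238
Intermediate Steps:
x = 0
X(I, M) = 80 (X(I, M) = -20 + 5*20 = -20 + 100 = 80)
O = 49/4 (O = (-51 + 100)/4 = 49*(¼) = 49/4 ≈ 12.250)
1/X(17, x) - O = 1/80 - 1*49/4 = 1/80 - 49/4 = -979/80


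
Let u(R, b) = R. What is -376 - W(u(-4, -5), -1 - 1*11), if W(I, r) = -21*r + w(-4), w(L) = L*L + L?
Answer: -640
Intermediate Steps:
w(L) = L + L**2 (w(L) = L**2 + L = L + L**2)
W(I, r) = 12 - 21*r (W(I, r) = -21*r - 4*(1 - 4) = -21*r - 4*(-3) = -21*r + 12 = 12 - 21*r)
-376 - W(u(-4, -5), -1 - 1*11) = -376 - (12 - 21*(-1 - 1*11)) = -376 - (12 - 21*(-1 - 11)) = -376 - (12 - 21*(-12)) = -376 - (12 + 252) = -376 - 1*264 = -376 - 264 = -640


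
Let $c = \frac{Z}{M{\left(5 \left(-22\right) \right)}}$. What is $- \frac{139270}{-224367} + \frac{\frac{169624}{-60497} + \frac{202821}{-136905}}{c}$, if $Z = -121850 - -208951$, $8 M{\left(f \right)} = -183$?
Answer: $\frac{268404198065515585159}{431622427464106798920} \approx 0.62185$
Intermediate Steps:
$M{\left(f \right)} = - \frac{183}{8}$ ($M{\left(f \right)} = \frac{1}{8} \left(-183\right) = - \frac{183}{8}$)
$Z = 87101$ ($Z = -121850 + 208951 = 87101$)
$c = - \frac{696808}{183}$ ($c = \frac{87101}{- \frac{183}{8}} = 87101 \left(- \frac{8}{183}\right) = - \frac{696808}{183} \approx -3807.7$)
$- \frac{139270}{-224367} + \frac{\frac{169624}{-60497} + \frac{202821}{-136905}}{c} = - \frac{139270}{-224367} + \frac{\frac{169624}{-60497} + \frac{202821}{-136905}}{- \frac{696808}{183}} = \left(-139270\right) \left(- \frac{1}{224367}\right) + \left(169624 \left(- \frac{1}{60497}\right) + 202821 \left(- \frac{1}{136905}\right)\right) \left(- \frac{183}{696808}\right) = \frac{139270}{224367} + \left(- \frac{169624}{60497} - \frac{67607}{45635}\right) \left(- \frac{183}{696808}\right) = \frac{139270}{224367} - - \frac{2165038581177}{1923734004840760} = \frac{139270}{224367} + \frac{2165038581177}{1923734004840760} = \frac{268404198065515585159}{431622427464106798920}$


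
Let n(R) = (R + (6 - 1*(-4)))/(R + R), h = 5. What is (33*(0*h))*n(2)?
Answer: 0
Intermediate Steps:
n(R) = (10 + R)/(2*R) (n(R) = (R + (6 + 4))/((2*R)) = (R + 10)*(1/(2*R)) = (10 + R)*(1/(2*R)) = (10 + R)/(2*R))
(33*(0*h))*n(2) = (33*(0*5))*((1/2)*(10 + 2)/2) = (33*0)*((1/2)*(1/2)*12) = 0*3 = 0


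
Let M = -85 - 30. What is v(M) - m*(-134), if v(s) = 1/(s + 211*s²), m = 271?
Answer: 101329133041/2790360 ≈ 36314.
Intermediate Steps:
M = -115
v(M) - m*(-134) = 1/((-115)*(1 + 211*(-115))) - 271*(-134) = -1/(115*(1 - 24265)) - 1*(-36314) = -1/115/(-24264) + 36314 = -1/115*(-1/24264) + 36314 = 1/2790360 + 36314 = 101329133041/2790360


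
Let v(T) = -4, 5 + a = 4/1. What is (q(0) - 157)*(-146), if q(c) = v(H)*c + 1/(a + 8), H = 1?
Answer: 160308/7 ≈ 22901.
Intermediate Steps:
a = -1 (a = -5 + 4/1 = -5 + 4*1 = -5 + 4 = -1)
q(c) = 1/7 - 4*c (q(c) = -4*c + 1/(-1 + 8) = -4*c + 1/7 = 1/7 - 4*c)
(q(0) - 157)*(-146) = ((1/7 - 4*0) - 157)*(-146) = ((1/7 + 0) - 157)*(-146) = (1/7 - 157)*(-146) = -1098/7*(-146) = 160308/7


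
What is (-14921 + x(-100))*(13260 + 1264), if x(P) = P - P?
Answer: -216712604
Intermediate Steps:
x(P) = 0
(-14921 + x(-100))*(13260 + 1264) = (-14921 + 0)*(13260 + 1264) = -14921*14524 = -216712604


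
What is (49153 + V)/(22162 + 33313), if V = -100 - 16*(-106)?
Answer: 50749/55475 ≈ 0.91481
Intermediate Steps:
V = 1596 (V = -100 + 1696 = 1596)
(49153 + V)/(22162 + 33313) = (49153 + 1596)/(22162 + 33313) = 50749/55475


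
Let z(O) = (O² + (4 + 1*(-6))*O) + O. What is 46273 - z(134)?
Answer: 28451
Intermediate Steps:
z(O) = O² - O (z(O) = (O² + (4 - 6)*O) + O = (O² - 2*O) + O = O² - O)
46273 - z(134) = 46273 - 134*(-1 + 134) = 46273 - 134*133 = 46273 - 1*17822 = 46273 - 17822 = 28451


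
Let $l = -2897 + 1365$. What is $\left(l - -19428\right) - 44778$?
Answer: $-26882$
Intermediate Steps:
$l = -1532$
$\left(l - -19428\right) - 44778 = \left(-1532 - -19428\right) - 44778 = \left(-1532 + 19428\right) - 44778 = 17896 - 44778 = -26882$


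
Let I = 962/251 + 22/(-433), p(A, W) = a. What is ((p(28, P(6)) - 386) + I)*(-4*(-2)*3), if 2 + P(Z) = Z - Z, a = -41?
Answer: -1103918808/108683 ≈ -10157.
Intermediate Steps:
P(Z) = -2 (P(Z) = -2 + (Z - Z) = -2 + 0 = -2)
p(A, W) = -41
I = 411024/108683 (I = 962*(1/251) + 22*(-1/433) = 962/251 - 22/433 = 411024/108683 ≈ 3.7819)
((p(28, P(6)) - 386) + I)*(-4*(-2)*3) = ((-41 - 386) + 411024/108683)*(-4*(-2)*3) = (-427 + 411024/108683)*(8*3) = -45996617/108683*24 = -1103918808/108683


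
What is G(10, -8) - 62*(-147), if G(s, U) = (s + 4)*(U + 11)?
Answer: 9156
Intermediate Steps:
G(s, U) = (4 + s)*(11 + U)
G(10, -8) - 62*(-147) = (44 + 4*(-8) + 11*10 - 8*10) - 62*(-147) = (44 - 32 + 110 - 80) + 9114 = 42 + 9114 = 9156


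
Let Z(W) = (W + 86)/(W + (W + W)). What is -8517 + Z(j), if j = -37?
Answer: -945436/111 ≈ -8517.4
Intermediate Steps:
Z(W) = (86 + W)/(3*W) (Z(W) = (86 + W)/(W + 2*W) = (86 + W)/((3*W)) = (86 + W)*(1/(3*W)) = (86 + W)/(3*W))
-8517 + Z(j) = -8517 + (1/3)*(86 - 37)/(-37) = -8517 + (1/3)*(-1/37)*49 = -8517 - 49/111 = -945436/111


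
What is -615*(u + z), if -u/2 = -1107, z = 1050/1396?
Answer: -950726655/698 ≈ -1.3621e+6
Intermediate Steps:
z = 525/698 (z = 1050*(1/1396) = 525/698 ≈ 0.75215)
u = 2214 (u = -2*(-1107) = 2214)
-615*(u + z) = -615*(2214 + 525/698) = -615*1545897/698 = -950726655/698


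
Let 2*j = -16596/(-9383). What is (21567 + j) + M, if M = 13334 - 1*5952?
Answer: 271636765/9383 ≈ 28950.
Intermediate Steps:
j = 8298/9383 (j = (-16596/(-9383))/2 = (-16596*(-1/9383))/2 = (1/2)*(16596/9383) = 8298/9383 ≈ 0.88437)
M = 7382 (M = 13334 - 5952 = 7382)
(21567 + j) + M = (21567 + 8298/9383) + 7382 = 202371459/9383 + 7382 = 271636765/9383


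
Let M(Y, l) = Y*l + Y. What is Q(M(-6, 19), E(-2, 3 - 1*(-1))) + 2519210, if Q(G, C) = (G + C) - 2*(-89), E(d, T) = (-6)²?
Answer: 2519304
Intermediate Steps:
M(Y, l) = Y + Y*l
E(d, T) = 36
Q(G, C) = 178 + C + G (Q(G, C) = (C + G) + 178 = 178 + C + G)
Q(M(-6, 19), E(-2, 3 - 1*(-1))) + 2519210 = (178 + 36 - 6*(1 + 19)) + 2519210 = (178 + 36 - 6*20) + 2519210 = (178 + 36 - 120) + 2519210 = 94 + 2519210 = 2519304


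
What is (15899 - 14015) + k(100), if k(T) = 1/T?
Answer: 188401/100 ≈ 1884.0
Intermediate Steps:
(15899 - 14015) + k(100) = (15899 - 14015) + 1/100 = 1884 + 1/100 = 188401/100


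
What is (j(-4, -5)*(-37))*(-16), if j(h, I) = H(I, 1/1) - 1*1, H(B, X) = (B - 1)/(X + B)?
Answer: 296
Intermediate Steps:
H(B, X) = (-1 + B)/(B + X)
j(h, I) = -1 + (-1 + I)/(1 + I) (j(h, I) = (-1 + I)/(I + 1/1) - 1*1 = (-1 + I)/(I + 1) - 1 = (-1 + I)/(1 + I) - 1 = -1 + (-1 + I)/(1 + I))
(j(-4, -5)*(-37))*(-16) = (-2/(1 - 5)*(-37))*(-16) = (-2/(-4)*(-37))*(-16) = (-2*(-¼)*(-37))*(-16) = ((½)*(-37))*(-16) = -37/2*(-16) = 296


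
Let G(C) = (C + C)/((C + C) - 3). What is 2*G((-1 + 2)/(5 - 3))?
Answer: -1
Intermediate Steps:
G(C) = 2*C/(-3 + 2*C) (G(C) = (2*C)/(2*C - 3) = (2*C)/(-3 + 2*C) = 2*C/(-3 + 2*C))
2*G((-1 + 2)/(5 - 3)) = 2*(2*((-1 + 2)/(5 - 3))/(-3 + 2*((-1 + 2)/(5 - 3)))) = 2*(2*(1/2)/(-3 + 2*(1/2))) = 2*(2*(1/2)/(-3 + 1)) = 2*(2*(1/2)/(-2)) = 2*(2*(1/2)*(-1/2)) = 2*(-1/2) = -1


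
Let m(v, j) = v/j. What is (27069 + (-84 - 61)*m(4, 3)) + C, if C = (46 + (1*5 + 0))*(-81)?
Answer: 68234/3 ≈ 22745.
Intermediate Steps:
C = -4131 (C = (46 + (5 + 0))*(-81) = (46 + 5)*(-81) = 51*(-81) = -4131)
(27069 + (-84 - 61)*m(4, 3)) + C = (27069 + (-84 - 61)*(4/3)) - 4131 = (27069 - 580/3) - 4131 = 80627/3 - 4131 = 68234/3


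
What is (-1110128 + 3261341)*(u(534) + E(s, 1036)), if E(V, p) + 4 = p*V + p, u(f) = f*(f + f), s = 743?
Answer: 2884974544596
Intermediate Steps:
u(f) = 2*f² (u(f) = f*(2*f) = 2*f²)
E(V, p) = -4 + p + V*p (E(V, p) = -4 + (p*V + p) = -4 + (V*p + p) = -4 + (p + V*p) = -4 + p + V*p)
(-1110128 + 3261341)*(u(534) + E(s, 1036)) = (-1110128 + 3261341)*(2*534² + (-4 + 1036 + 743*1036)) = 2151213*(2*285156 + (-4 + 1036 + 769748)) = 2151213*(570312 + 770780) = 2151213*1341092 = 2884974544596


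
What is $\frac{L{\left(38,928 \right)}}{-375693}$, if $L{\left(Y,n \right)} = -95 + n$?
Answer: $- \frac{833}{375693} \approx -0.0022172$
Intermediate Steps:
$\frac{L{\left(38,928 \right)}}{-375693} = \frac{-95 + 928}{-375693} = 833 \left(- \frac{1}{375693}\right) = - \frac{833}{375693}$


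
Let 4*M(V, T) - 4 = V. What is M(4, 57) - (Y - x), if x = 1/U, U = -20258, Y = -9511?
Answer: 192714353/20258 ≈ 9513.0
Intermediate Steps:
M(V, T) = 1 + V/4
x = -1/20258 (x = 1/(-20258) = -1/20258 ≈ -4.9363e-5)
M(4, 57) - (Y - x) = (1 + (¼)*4) - (-9511 - 1*(-1/20258)) = (1 + 1) - (-9511 + 1/20258) = 2 - 1*(-192673837/20258) = 2 + 192673837/20258 = 192714353/20258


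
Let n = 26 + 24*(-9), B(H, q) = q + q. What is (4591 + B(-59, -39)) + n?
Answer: 4323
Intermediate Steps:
B(H, q) = 2*q
n = -190 (n = 26 - 216 = -190)
(4591 + B(-59, -39)) + n = (4591 + 2*(-39)) - 190 = (4591 - 78) - 190 = 4513 - 190 = 4323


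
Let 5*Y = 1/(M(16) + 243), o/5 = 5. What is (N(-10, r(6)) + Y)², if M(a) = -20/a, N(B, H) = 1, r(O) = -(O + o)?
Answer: 23415921/23377225 ≈ 1.0017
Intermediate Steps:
o = 25 (o = 5*5 = 25)
r(O) = -25 - O (r(O) = -(O + 25) = -(25 + O) = -25 - O)
Y = 4/4835 (Y = 1/(5*(-20/16 + 243)) = 1/(5*(-20*1/16 + 243)) = 1/(5*(-5/4 + 243)) = 1/(5*(967/4)) = (⅕)*(4/967) = 4/4835 ≈ 0.00082730)
(N(-10, r(6)) + Y)² = (1 + 4/4835)² = (4839/4835)² = 23415921/23377225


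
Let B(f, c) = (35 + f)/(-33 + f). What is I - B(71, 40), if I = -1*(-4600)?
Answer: 87347/19 ≈ 4597.2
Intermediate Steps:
B(f, c) = (35 + f)/(-33 + f)
I = 4600
I - B(71, 40) = 4600 - (35 + 71)/(-33 + 71) = 4600 - 106/38 = 4600 - 1*53/19 = 4600 - 53/19 = 87347/19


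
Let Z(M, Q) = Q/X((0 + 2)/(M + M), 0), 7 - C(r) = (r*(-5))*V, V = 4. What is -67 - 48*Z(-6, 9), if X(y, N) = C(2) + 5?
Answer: -979/13 ≈ -75.308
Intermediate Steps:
C(r) = 7 + 20*r (C(r) = 7 - r*(-5)*4 = 7 - (-5*r)*4 = 7 - (-20)*r = 7 + 20*r)
X(y, N) = 52 (X(y, N) = (7 + 20*2) + 5 = (7 + 40) + 5 = 47 + 5 = 52)
Z(M, Q) = Q/52
-67 - 48*Z(-6, 9) = -67 - 12*9/13 = -67 - 48*9/52 = -67 - 108/13 = -979/13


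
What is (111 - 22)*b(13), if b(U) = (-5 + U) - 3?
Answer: 445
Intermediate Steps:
b(U) = -8 + U
(111 - 22)*b(13) = (111 - 22)*(-8 + 13) = 89*5 = 445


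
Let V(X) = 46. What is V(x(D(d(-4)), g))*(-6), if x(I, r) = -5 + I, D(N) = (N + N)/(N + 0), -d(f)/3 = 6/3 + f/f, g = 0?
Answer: -276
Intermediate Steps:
d(f) = -9 (d(f) = -3*(6/3 + f/f) = -3*(6*(⅓) + 1) = -3*(2 + 1) = -3*3 = -9)
D(N) = 2 (D(N) = (2*N)/N = 2)
V(x(D(d(-4)), g))*(-6) = 46*(-6) = -276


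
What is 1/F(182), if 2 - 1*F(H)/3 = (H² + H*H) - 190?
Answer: -1/198168 ≈ -5.0462e-6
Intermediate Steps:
F(H) = 576 - 6*H² (F(H) = 6 - 3*((H² + H*H) - 190) = 6 - 3*((H² + H²) - 190) = 6 - 3*(2*H² - 190) = 6 - 3*(-190 + 2*H²) = 6 + (570 - 6*H²) = 576 - 6*H²)
1/F(182) = 1/(576 - 6*182²) = 1/(576 - 6*33124) = 1/(576 - 198744) = 1/(-198168) = -1/198168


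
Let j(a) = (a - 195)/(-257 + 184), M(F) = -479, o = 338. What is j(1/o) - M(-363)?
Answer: 11884755/24674 ≈ 481.67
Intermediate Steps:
j(a) = 195/73 - a/73 (j(a) = (-195 + a)/(-73) = (-195 + a)*(-1/73) = 195/73 - a/73)
j(1/o) - M(-363) = (195/73 - 1/73/338) - 1*(-479) = (195/73 - 1/73*1/338) + 479 = (195/73 - 1/24674) + 479 = 65909/24674 + 479 = 11884755/24674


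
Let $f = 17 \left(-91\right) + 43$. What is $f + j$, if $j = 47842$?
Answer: $46338$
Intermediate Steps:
$f = -1504$ ($f = -1547 + 43 = -1504$)
$f + j = -1504 + 47842 = 46338$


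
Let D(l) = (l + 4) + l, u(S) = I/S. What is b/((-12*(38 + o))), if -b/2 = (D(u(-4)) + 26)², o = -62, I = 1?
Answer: -3481/576 ≈ -6.0434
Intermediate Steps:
u(S) = 1/S
D(l) = 4 + 2*l (D(l) = (4 + l) + l = 4 + 2*l)
b = -3481/2 (b = -2*((4 + 2/(-4)) + 26)² = -2*((4 + 2*(-¼)) + 26)² = -2*((4 - ½) + 26)² = -2*(7/2 + 26)² = -2*(59/2)² = -2*3481/4 = -3481/2 ≈ -1740.5)
b/((-12*(38 + o))) = -3481*(-1/(12*(38 - 62)))/2 = -3481/(2*((-12*(-24)))) = -3481/2/288 = -3481/2*1/288 = -3481/576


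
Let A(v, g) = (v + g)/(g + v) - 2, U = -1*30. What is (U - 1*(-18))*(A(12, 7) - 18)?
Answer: 228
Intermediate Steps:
U = -30
A(v, g) = -1 (A(v, g) = (g + v)/(g + v) - 2 = 1 - 2 = -1)
(U - 1*(-18))*(A(12, 7) - 18) = (-30 - 1*(-18))*(-1 - 18) = (-30 + 18)*(-19) = -12*(-19) = 228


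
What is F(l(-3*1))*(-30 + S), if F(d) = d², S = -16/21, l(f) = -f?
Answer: -1938/7 ≈ -276.86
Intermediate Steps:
S = -16/21 (S = -16*1/21 = -16/21 ≈ -0.76190)
F(l(-3*1))*(-30 + S) = (-(-3))²*(-30 - 16/21) = (-1*(-3))²*(-646/21) = 3²*(-646/21) = 9*(-646/21) = -1938/7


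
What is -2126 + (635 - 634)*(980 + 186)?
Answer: -960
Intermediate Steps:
-2126 + (635 - 634)*(980 + 186) = -2126 + 1*1166 = -2126 + 1166 = -960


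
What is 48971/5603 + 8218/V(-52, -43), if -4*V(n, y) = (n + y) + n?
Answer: 2103083/9051 ≈ 232.36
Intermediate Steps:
V(n, y) = -n/2 - y/4 (V(n, y) = -((n + y) + n)/4 = -(y + 2*n)/4 = -n/2 - y/4)
48971/5603 + 8218/V(-52, -43) = 48971/5603 + 8218/(-½*(-52) - ¼*(-43)) = 48971*(1/5603) + 8218/(26 + 43/4) = 3767/431 + 8218/(147/4) = 3767/431 + 8218*(4/147) = 3767/431 + 4696/21 = 2103083/9051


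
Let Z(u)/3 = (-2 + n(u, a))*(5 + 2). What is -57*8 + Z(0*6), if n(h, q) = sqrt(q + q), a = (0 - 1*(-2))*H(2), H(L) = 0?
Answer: -498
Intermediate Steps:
a = 0 (a = (0 - 1*(-2))*0 = (0 + 2)*0 = 2*0 = 0)
n(h, q) = sqrt(2)*sqrt(q) (n(h, q) = sqrt(2*q) = sqrt(2)*sqrt(q))
Z(u) = -42 (Z(u) = 3*((-2 + sqrt(2)*sqrt(0))*(5 + 2)) = 3*((-2 + sqrt(2)*0)*7) = 3*((-2 + 0)*7) = 3*(-2*7) = 3*(-14) = -42)
-57*8 + Z(0*6) = -57*8 - 42 = -456 - 42 = -498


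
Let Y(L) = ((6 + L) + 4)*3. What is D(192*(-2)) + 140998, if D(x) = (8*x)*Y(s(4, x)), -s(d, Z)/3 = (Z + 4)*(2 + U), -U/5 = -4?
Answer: -231088442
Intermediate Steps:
U = 20 (U = -5*(-4) = 20)
s(d, Z) = -264 - 66*Z (s(d, Z) = -3*(Z + 4)*(2 + 20) = -3*(4 + Z)*22 = -3*(88 + 22*Z) = -264 - 66*Z)
Y(L) = 30 + 3*L (Y(L) = (10 + L)*3 = 30 + 3*L)
D(x) = 8*x*(-762 - 198*x) (D(x) = (8*x)*(30 + 3*(-264 - 66*x)) = (8*x)*(30 + (-792 - 198*x)) = (8*x)*(-762 - 198*x) = 8*x*(-762 - 198*x))
D(192*(-2)) + 140998 = -48*192*(-2)*(127 + 33*(192*(-2))) + 140998 = -48*(-384)*(127 + 33*(-384)) + 140998 = -48*(-384)*(127 - 12672) + 140998 = -48*(-384)*(-12545) + 140998 = -231229440 + 140998 = -231088442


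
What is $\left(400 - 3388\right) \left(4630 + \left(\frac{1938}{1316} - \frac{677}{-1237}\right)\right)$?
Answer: $- \frac{5632699863906}{406973} \approx -1.384 \cdot 10^{7}$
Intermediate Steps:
$\left(400 - 3388\right) \left(4630 + \left(\frac{1938}{1316} - \frac{677}{-1237}\right)\right) = - 2988 \left(4630 + \left(1938 \cdot \frac{1}{1316} - - \frac{677}{1237}\right)\right) = - 2988 \left(4630 + \left(\frac{969}{658} + \frac{677}{1237}\right)\right) = - 2988 \left(4630 + \frac{1644119}{813946}\right) = \left(-2988\right) \frac{3770214099}{813946} = - \frac{5632699863906}{406973}$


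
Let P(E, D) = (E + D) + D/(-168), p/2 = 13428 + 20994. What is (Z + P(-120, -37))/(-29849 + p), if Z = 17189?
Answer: 2861413/6551160 ≈ 0.43678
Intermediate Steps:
p = 68844 (p = 2*(13428 + 20994) = 2*34422 = 68844)
P(E, D) = E + 167*D/168 (P(E, D) = (D + E) + D*(-1/168) = (D + E) - D/168 = E + 167*D/168)
(Z + P(-120, -37))/(-29849 + p) = (17189 + (-120 + (167/168)*(-37)))/(-29849 + 68844) = (17189 + (-120 - 6179/168))/38995 = (17189 - 26339/168)*(1/38995) = (2861413/168)*(1/38995) = 2861413/6551160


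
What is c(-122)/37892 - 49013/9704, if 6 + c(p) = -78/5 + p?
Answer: -2323242613/459629960 ≈ -5.0546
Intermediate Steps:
c(p) = -108/5 + p (c(p) = -6 + (-78/5 + p) = -108/5 + p)
c(-122)/37892 - 49013/9704 = (-108/5 - 122)/37892 - 49013/9704 = -718/5*1/37892 - 49013*1/9704 = -359/94730 - 49013/9704 = -2323242613/459629960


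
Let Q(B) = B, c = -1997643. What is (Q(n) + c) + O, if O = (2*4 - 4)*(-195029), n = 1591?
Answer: -2776168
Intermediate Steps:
O = -780116 (O = (8 - 4)*(-195029) = 4*(-195029) = -780116)
(Q(n) + c) + O = (1591 - 1997643) - 780116 = -1996052 - 780116 = -2776168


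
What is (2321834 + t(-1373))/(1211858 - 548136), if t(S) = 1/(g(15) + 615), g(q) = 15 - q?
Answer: 1427927911/408189030 ≈ 3.4982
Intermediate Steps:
t(S) = 1/615 (t(S) = 1/((15 - 1*15) + 615) = 1/((15 - 15) + 615) = 1/(0 + 615) = 1/615)
(2321834 + t(-1373))/(1211858 - 548136) = (2321834 + 1/615)/(1211858 - 548136) = (1427927911/615)/663722 = (1427927911/615)*(1/663722) = 1427927911/408189030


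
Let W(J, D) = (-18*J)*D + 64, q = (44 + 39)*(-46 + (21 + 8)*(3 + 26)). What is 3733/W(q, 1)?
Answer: -3733/1187666 ≈ -0.0031431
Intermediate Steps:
q = 65985 (q = 83*(-46 + 29*29) = 83*(-46 + 841) = 83*795 = 65985)
W(J, D) = 64 - 18*D*J (W(J, D) = -18*D*J + 64 = 64 - 18*D*J)
3733/W(q, 1) = 3733/(64 - 18*1*65985) = 3733/(64 - 1187730) = 3733/(-1187666) = 3733*(-1/1187666) = -3733/1187666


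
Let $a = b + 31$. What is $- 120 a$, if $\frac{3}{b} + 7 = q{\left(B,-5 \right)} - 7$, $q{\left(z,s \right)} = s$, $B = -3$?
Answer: $- \frac{70320}{19} \approx -3701.1$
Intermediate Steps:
$b = - \frac{3}{19}$ ($b = \frac{3}{-7 - 12} = \frac{3}{-19} = 3 \left(- \frac{1}{19}\right) = - \frac{3}{19} \approx -0.15789$)
$a = \frac{586}{19}$ ($a = - \frac{3}{19} + 31 = \frac{586}{19} \approx 30.842$)
$- 120 a = \left(-120\right) \frac{586}{19} = - \frac{70320}{19}$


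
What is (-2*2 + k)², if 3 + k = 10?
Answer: 9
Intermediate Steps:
k = 7 (k = -3 + 10 = 7)
(-2*2 + k)² = (-2*2 + 7)² = (-4 + 7)² = 3² = 9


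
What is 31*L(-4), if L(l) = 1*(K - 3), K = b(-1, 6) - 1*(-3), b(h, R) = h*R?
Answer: -186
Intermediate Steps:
b(h, R) = R*h
K = -3 (K = 6*(-1) - 1*(-3) = -6 + 3 = -3)
L(l) = -6 (L(l) = 1*(-3 - 3) = 1*(-6) = -6)
31*L(-4) = 31*(-6) = -186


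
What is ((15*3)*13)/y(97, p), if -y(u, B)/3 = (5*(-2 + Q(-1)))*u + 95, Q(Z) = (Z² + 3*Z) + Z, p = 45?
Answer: 39/466 ≈ 0.083691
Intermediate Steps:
Q(Z) = Z² + 4*Z
y(u, B) = -285 + 75*u (y(u, B) = -3*((5*(-2 - (4 - 1)))*u + 95) = -3*((5*(-2 - 1*3))*u + 95) = -3*((5*(-2 - 3))*u + 95) = -3*((5*(-5))*u + 95) = -3*(-25*u + 95) = -3*(95 - 25*u) = -285 + 75*u)
((15*3)*13)/y(97, p) = ((15*3)*13)/(-285 + 75*97) = (45*13)/(-285 + 7275) = 585/6990 = 585*(1/6990) = 39/466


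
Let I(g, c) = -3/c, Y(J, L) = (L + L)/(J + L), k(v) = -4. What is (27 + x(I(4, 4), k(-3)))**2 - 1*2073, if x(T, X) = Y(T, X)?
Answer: -451328/361 ≈ -1250.2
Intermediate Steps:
Y(J, L) = 2*L/(J + L) (Y(J, L) = (2*L)/(J + L) = 2*L/(J + L))
x(T, X) = 2*X/(T + X)
(27 + x(I(4, 4), k(-3)))**2 - 1*2073 = (27 + 2*(-4)/(-3/4 - 4))**2 - 1*2073 = (27 + 2*(-4)/(-3*1/4 - 4))**2 - 2073 = (27 + 2*(-4)/(-3/4 - 4))**2 - 2073 = (27 + 2*(-4)/(-19/4))**2 - 2073 = (27 + 2*(-4)*(-4/19))**2 - 2073 = (27 + 32/19)**2 - 2073 = (545/19)**2 - 2073 = 297025/361 - 2073 = -451328/361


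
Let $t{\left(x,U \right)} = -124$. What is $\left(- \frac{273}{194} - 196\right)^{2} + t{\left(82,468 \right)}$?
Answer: $\frac{1461993345}{37636} \approx 38846.0$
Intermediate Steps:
$\left(- \frac{273}{194} - 196\right)^{2} + t{\left(82,468 \right)} = \left(- \frac{273}{194} - 196\right)^{2} - 124 = \left(- \frac{38297}{194}\right)^{2} - 124 = \frac{1466660209}{37636} - 124 = \frac{1461993345}{37636}$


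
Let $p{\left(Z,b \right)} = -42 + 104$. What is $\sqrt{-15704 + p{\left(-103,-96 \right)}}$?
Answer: $3 i \sqrt{1738} \approx 125.07 i$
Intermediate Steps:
$p{\left(Z,b \right)} = 62$
$\sqrt{-15704 + p{\left(-103,-96 \right)}} = \sqrt{-15704 + 62} = \sqrt{-15642} = 3 i \sqrt{1738}$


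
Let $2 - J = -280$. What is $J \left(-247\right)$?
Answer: $-69654$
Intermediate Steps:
$J = 282$ ($J = 2 - -280 = 2 + 280 = 282$)
$J \left(-247\right) = 282 \left(-247\right) = -69654$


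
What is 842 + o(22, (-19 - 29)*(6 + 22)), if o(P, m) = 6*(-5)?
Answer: 812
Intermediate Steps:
o(P, m) = -30
842 + o(22, (-19 - 29)*(6 + 22)) = 842 - 30 = 812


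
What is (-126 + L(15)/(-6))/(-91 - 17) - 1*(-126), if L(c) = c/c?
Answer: 82405/648 ≈ 127.17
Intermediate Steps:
L(c) = 1
(-126 + L(15)/(-6))/(-91 - 17) - 1*(-126) = (-126 + 1/(-6))/(-91 - 17) - 1*(-126) = (-126 + 1*(-1/6))/(-108) + 126 = (-126 - 1/6)*(-1/108) + 126 = -757/6*(-1/108) + 126 = 757/648 + 126 = 82405/648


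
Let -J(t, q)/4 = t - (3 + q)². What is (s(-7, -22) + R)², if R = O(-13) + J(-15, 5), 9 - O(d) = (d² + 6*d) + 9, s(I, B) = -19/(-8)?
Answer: 3308761/64 ≈ 51699.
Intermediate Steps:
s(I, B) = 19/8 (s(I, B) = -19*(-⅛) = 19/8)
O(d) = -d² - 6*d (O(d) = 9 - ((d² + 6*d) + 9) = 9 - (9 + d² + 6*d) = 9 + (-9 - d² - 6*d) = -d² - 6*d)
J(t, q) = -4*t + 4*(3 + q)² (J(t, q) = -4*(t - (3 + q)²) = -4*t + 4*(3 + q)²)
R = 225 (R = -1*(-13)*(6 - 13) + (-4*(-15) + 4*(3 + 5)²) = -1*(-13)*(-7) + (60 + 4*8²) = -91 + (60 + 4*64) = -91 + (60 + 256) = -91 + 316 = 225)
(s(-7, -22) + R)² = (19/8 + 225)² = (1819/8)² = 3308761/64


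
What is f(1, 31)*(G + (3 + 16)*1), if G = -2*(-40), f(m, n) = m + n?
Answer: 3168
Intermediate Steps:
G = 80
f(1, 31)*(G + (3 + 16)*1) = (1 + 31)*(80 + (3 + 16)*1) = 32*(80 + 19*1) = 32*(80 + 19) = 32*99 = 3168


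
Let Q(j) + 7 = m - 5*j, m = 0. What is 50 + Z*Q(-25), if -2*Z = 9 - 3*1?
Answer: -304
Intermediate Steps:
Z = -3 (Z = -(9 - 3*1)/2 = -(9 - 3)/2 = -1/2*6 = -3)
Q(j) = -7 - 5*j (Q(j) = -7 + (0 - 5*j) = -7 - 5*j)
50 + Z*Q(-25) = 50 - 3*(-7 - 5*(-25)) = 50 - 3*(-7 + 125) = 50 - 3*118 = 50 - 354 = -304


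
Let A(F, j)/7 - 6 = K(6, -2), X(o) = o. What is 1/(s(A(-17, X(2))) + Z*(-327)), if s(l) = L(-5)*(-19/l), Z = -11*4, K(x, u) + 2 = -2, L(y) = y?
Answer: 14/201527 ≈ 6.9470e-5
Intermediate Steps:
K(x, u) = -4 (K(x, u) = -2 - 2 = -4)
A(F, j) = 14 (A(F, j) = 42 + 7*(-4) = 42 - 28 = 14)
Z = -44
s(l) = 95/l (s(l) = -(-95)/l = 95/l)
1/(s(A(-17, X(2))) + Z*(-327)) = 1/(95/14 - 44*(-327)) = 1/(95*(1/14) + 14388) = 1/(95/14 + 14388) = 1/(201527/14) = 14/201527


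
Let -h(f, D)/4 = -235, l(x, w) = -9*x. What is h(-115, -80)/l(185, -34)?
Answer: -188/333 ≈ -0.56456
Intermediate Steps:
h(f, D) = 940 (h(f, D) = -4*(-235) = 940)
h(-115, -80)/l(185, -34) = 940/((-9*185)) = 940/(-1665) = 940*(-1/1665) = -188/333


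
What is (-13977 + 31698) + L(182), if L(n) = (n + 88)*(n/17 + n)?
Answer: 1185777/17 ≈ 69752.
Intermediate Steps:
L(n) = 18*n*(88 + n)/17 (L(n) = (88 + n)*(n*(1/17) + n) = (88 + n)*(n/17 + n) = (88 + n)*(18*n/17) = 18*n*(88 + n)/17)
(-13977 + 31698) + L(182) = (-13977 + 31698) + (18/17)*182*(88 + 182) = 17721 + (18/17)*182*270 = 17721 + 884520/17 = 1185777/17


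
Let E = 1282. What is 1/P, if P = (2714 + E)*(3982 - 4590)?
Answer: -1/2429568 ≈ -4.1160e-7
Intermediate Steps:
P = -2429568 (P = (2714 + 1282)*(3982 - 4590) = 3996*(-608) = -2429568)
1/P = 1/(-2429568) = -1/2429568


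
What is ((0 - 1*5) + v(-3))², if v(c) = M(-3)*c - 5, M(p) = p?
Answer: 1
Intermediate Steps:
v(c) = -5 - 3*c (v(c) = -3*c - 5 = -5 - 3*c)
((0 - 1*5) + v(-3))² = ((0 - 1*5) + (-5 - 3*(-3)))² = ((0 - 5) + (-5 + 9))² = (-5 + 4)² = (-1)² = 1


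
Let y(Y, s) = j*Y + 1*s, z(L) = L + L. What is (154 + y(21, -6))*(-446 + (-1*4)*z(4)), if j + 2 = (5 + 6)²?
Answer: -1265266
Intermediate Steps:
z(L) = 2*L
j = 119 (j = -2 + (5 + 6)² = -2 + 11² = -2 + 121 = 119)
y(Y, s) = s + 119*Y (y(Y, s) = 119*Y + 1*s = 119*Y + s = s + 119*Y)
(154 + y(21, -6))*(-446 + (-1*4)*z(4)) = (154 + (-6 + 119*21))*(-446 + (-1*4)*(2*4)) = (154 + (-6 + 2499))*(-446 - 4*8) = (154 + 2493)*(-446 - 32) = 2647*(-478) = -1265266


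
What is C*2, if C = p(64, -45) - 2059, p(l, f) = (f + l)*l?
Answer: -1686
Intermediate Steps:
p(l, f) = l*(f + l)
C = -843 (C = 64*(-45 + 64) - 2059 = 64*19 - 2059 = 1216 - 2059 = -843)
C*2 = -843*2 = -1686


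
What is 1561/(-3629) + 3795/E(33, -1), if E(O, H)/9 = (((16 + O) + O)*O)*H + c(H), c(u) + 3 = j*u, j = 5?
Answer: -752189/1284666 ≈ -0.58551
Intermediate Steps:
c(u) = -3 + 5*u
E(O, H) = -27 + 45*H + 9*H*O*(16 + 2*O) (E(O, H) = 9*((((16 + O) + O)*O)*H + (-3 + 5*H)) = 9*(((16 + 2*O)*O)*H + (-3 + 5*H)) = 9*((O*(16 + 2*O))*H + (-3 + 5*H)) = 9*(H*O*(16 + 2*O) + (-3 + 5*H)) = 9*(-3 + 5*H + H*O*(16 + 2*O)) = -27 + 45*H + 9*H*O*(16 + 2*O))
1561/(-3629) + 3795/E(33, -1) = 1561/(-3629) + 3795/(-27 + 45*(-1) + 18*(-1)*33² + 144*(-1)*33) = 1561*(-1/3629) + 3795/(-27 - 45 + 18*(-1)*1089 - 4752) = -1561/3629 + 3795/(-27 - 45 - 19602 - 4752) = -1561/3629 + 3795/(-24426) = -1561/3629 + 3795*(-1/24426) = -1561/3629 - 55/354 = -752189/1284666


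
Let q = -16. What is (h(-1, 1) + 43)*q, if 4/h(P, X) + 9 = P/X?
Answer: -3408/5 ≈ -681.60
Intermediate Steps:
h(P, X) = 4/(-9 + P/X)
(h(-1, 1) + 43)*q = (4*1/(-1 - 9*1) + 43)*(-16) = (4*1/(-1 - 9) + 43)*(-16) = (4*1/(-10) + 43)*(-16) = (4*1*(-1/10) + 43)*(-16) = (-2/5 + 43)*(-16) = (213/5)*(-16) = -3408/5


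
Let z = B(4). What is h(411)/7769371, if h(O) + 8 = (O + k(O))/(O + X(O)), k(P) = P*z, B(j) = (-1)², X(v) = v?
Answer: -7/7769371 ≈ -9.0097e-7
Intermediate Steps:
B(j) = 1
z = 1
k(P) = P (k(P) = P*1 = P)
h(O) = -7 (h(O) = -8 + (O + O)/(O + O) = -8 + (2*O)/((2*O)) = -8 + (2*O)*(1/(2*O)) = -8 + 1 = -7)
h(411)/7769371 = -7/7769371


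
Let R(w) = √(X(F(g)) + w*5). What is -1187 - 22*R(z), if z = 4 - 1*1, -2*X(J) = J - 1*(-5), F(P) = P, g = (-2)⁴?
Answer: -1187 - 33*√2 ≈ -1233.7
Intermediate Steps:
g = 16
X(J) = -5/2 - J/2 (X(J) = -(J - 1*(-5))/2 = -(J + 5)/2 = -(5 + J)/2 = -5/2 - J/2)
z = 3 (z = 4 - 1 = 3)
R(w) = √(-21/2 + 5*w) (R(w) = √((-5/2 - ½*16) + w*5) = √((-5/2 - 8) + 5*w) = √(-21/2 + 5*w))
-1187 - 22*R(z) = -1187 - 22*√(-42 + 20*3)/2 = -1187 - 22*√(-42 + 60)/2 = -1187 - 22*√18/2 = -1187 - 22*(3*√2)/2 = -1187 - 22*3*√2/2 = -1187 - 33*√2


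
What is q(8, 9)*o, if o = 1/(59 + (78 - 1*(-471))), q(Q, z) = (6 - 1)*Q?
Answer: 5/76 ≈ 0.065789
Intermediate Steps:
q(Q, z) = 5*Q
o = 1/608 (o = 1/(59 + (78 + 471)) = 1/(59 + 549) = 1/608 ≈ 0.0016447)
q(8, 9)*o = (5*8)*(1/608) = 40*(1/608) = 5/76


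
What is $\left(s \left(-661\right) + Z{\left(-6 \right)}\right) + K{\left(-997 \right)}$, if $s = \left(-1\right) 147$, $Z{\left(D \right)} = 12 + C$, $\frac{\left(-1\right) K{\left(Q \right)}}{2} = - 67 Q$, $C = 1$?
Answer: $-36418$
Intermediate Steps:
$K{\left(Q \right)} = 134 Q$ ($K{\left(Q \right)} = - 2 \left(- 67 Q\right) = 134 Q$)
$Z{\left(D \right)} = 13$ ($Z{\left(D \right)} = 12 + 1 = 13$)
$s = -147$
$\left(s \left(-661\right) + Z{\left(-6 \right)}\right) + K{\left(-997 \right)} = \left(\left(-147\right) \left(-661\right) + 13\right) + 134 \left(-997\right) = \left(97167 + 13\right) - 133598 = 97180 - 133598 = -36418$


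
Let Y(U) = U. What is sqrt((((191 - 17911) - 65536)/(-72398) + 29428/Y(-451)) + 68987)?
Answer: sqrt(18370025925156957931)/16325749 ≈ 262.53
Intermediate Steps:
sqrt((((191 - 17911) - 65536)/(-72398) + 29428/Y(-451)) + 68987) = sqrt((((191 - 17911) - 65536)/(-72398) + 29428/(-451)) + 68987) = sqrt(((-17720 - 65536)*(-1/72398) + 29428*(-1/451)) + 68987) = sqrt((-83256*(-1/72398) - 29428/451) + 68987) = sqrt((41628/36199 - 29428/451) + 68987) = sqrt(-1046489944/16325749 + 68987) = sqrt(1125217956319/16325749) = sqrt(18370025925156957931)/16325749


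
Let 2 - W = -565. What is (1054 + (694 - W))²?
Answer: 1394761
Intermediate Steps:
W = 567 (W = 2 - 1*(-565) = 2 + 565 = 567)
(1054 + (694 - W))² = (1054 + (694 - 1*567))² = (1054 + (694 - 567))² = (1054 + 127)² = 1181² = 1394761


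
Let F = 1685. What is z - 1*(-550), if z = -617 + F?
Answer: 1618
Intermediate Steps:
z = 1068 (z = -617 + 1685 = 1068)
z - 1*(-550) = 1068 - 1*(-550) = 1068 + 550 = 1618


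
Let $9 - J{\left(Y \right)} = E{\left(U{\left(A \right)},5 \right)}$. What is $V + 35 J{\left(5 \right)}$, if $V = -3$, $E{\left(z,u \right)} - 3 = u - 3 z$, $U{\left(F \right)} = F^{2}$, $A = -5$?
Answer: $2657$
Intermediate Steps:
$E{\left(z,u \right)} = 3 + u - 3 z$ ($E{\left(z,u \right)} = 3 + \left(u - 3 z\right) = 3 + u - 3 z$)
$J{\left(Y \right)} = 76$ ($J{\left(Y \right)} = 9 - \left(3 + 5 - 3 \left(-5\right)^{2}\right) = 9 - \left(3 + 5 - 75\right) = 9 - -67 = 9 + 67 = 76$)
$V + 35 J{\left(5 \right)} = -3 + 35 \cdot 76 = -3 + 2660 = 2657$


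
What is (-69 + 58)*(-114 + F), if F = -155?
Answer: 2959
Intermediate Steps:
(-69 + 58)*(-114 + F) = (-69 + 58)*(-114 - 155) = -11*(-269) = 2959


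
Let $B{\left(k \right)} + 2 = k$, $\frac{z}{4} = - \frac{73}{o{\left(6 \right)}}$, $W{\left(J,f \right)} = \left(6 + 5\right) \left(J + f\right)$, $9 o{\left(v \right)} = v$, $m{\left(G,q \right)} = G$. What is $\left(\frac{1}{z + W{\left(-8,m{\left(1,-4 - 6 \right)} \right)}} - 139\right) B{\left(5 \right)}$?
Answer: $- \frac{214758}{515} \approx -417.01$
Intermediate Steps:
$o{\left(v \right)} = \frac{v}{9}$
$W{\left(J,f \right)} = 11 J + 11 f$ ($W{\left(J,f \right)} = 11 \left(J + f\right) = 11 J + 11 f$)
$z = -438$ ($z = 4 \left(- \frac{73}{\frac{1}{9} \cdot 6}\right) = 4 \left(- \frac{73}{\frac{2}{3}}\right) = 4 \left(\left(-73\right) \frac{3}{2}\right) = 4 \left(- \frac{219}{2}\right) = -438$)
$B{\left(k \right)} = -2 + k$
$\left(\frac{1}{z + W{\left(-8,m{\left(1,-4 - 6 \right)} \right)}} - 139\right) B{\left(5 \right)} = \left(\frac{1}{-438 + \left(11 \left(-8\right) + 11 \cdot 1\right)} - 139\right) \left(-2 + 5\right) = \left(\frac{1}{-438 + \left(-88 + 11\right)} - 139\right) 3 = \left(\frac{1}{-438 - 77} - 139\right) 3 = \left(\frac{1}{-515} - 139\right) 3 = \left(- \frac{1}{515} - 139\right) 3 = \left(- \frac{71586}{515}\right) 3 = - \frac{214758}{515}$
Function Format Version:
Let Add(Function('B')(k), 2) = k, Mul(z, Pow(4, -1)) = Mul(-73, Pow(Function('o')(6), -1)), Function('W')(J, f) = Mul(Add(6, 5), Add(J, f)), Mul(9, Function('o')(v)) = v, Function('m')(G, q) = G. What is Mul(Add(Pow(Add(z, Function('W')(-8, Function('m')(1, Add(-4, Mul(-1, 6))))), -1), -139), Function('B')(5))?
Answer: Rational(-214758, 515) ≈ -417.01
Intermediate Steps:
Function('o')(v) = Mul(Rational(1, 9), v)
Function('W')(J, f) = Add(Mul(11, J), Mul(11, f)) (Function('W')(J, f) = Mul(11, Add(J, f)) = Add(Mul(11, J), Mul(11, f)))
z = -438 (z = Mul(4, Mul(-73, Pow(Mul(Rational(1, 9), 6), -1))) = Mul(4, Mul(-73, Pow(Rational(2, 3), -1))) = Mul(4, Mul(-73, Rational(3, 2))) = Mul(4, Rational(-219, 2)) = -438)
Function('B')(k) = Add(-2, k)
Mul(Add(Pow(Add(z, Function('W')(-8, Function('m')(1, Add(-4, Mul(-1, 6))))), -1), -139), Function('B')(5)) = Mul(Add(Pow(Add(-438, Add(Mul(11, -8), Mul(11, 1))), -1), -139), Add(-2, 5)) = Mul(Add(Pow(Add(-438, Add(-88, 11)), -1), -139), 3) = Mul(Add(Pow(Add(-438, -77), -1), -139), 3) = Mul(Add(Pow(-515, -1), -139), 3) = Mul(Add(Rational(-1, 515), -139), 3) = Mul(Rational(-71586, 515), 3) = Rational(-214758, 515)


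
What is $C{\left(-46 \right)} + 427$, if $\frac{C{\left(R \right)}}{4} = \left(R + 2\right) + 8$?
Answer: $283$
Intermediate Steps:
$C{\left(R \right)} = 40 + 4 R$ ($C{\left(R \right)} = 4 \left(\left(R + 2\right) + 8\right) = 4 \left(\left(2 + R\right) + 8\right) = 4 \left(10 + R\right) = 40 + 4 R$)
$C{\left(-46 \right)} + 427 = \left(40 + 4 \left(-46\right)\right) + 427 = \left(40 - 184\right) + 427 = -144 + 427 = 283$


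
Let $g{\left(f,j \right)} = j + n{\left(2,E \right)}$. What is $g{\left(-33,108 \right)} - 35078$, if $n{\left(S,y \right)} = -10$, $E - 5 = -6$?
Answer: $-34980$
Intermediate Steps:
$E = -1$ ($E = 5 - 6 = -1$)
$g{\left(f,j \right)} = -10 + j$ ($g{\left(f,j \right)} = j - 10 = -10 + j$)
$g{\left(-33,108 \right)} - 35078 = \left(-10 + 108\right) - 35078 = 98 - 35078 = -34980$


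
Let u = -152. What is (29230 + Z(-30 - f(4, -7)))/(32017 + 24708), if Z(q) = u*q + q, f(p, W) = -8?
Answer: 32552/56725 ≈ 0.57386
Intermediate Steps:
Z(q) = -151*q (Z(q) = -152*q + q = -151*q)
(29230 + Z(-30 - f(4, -7)))/(32017 + 24708) = (29230 - 151*(-30 - 1*(-8)))/(32017 + 24708) = (29230 - 151*(-30 + 8))/56725 = (29230 - 151*(-22))*(1/56725) = (29230 + 3322)*(1/56725) = 32552*(1/56725) = 32552/56725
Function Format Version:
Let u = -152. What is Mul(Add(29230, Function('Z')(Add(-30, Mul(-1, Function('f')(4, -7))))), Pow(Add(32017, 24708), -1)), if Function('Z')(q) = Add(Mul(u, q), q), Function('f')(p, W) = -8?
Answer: Rational(32552, 56725) ≈ 0.57386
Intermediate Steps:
Function('Z')(q) = Mul(-151, q) (Function('Z')(q) = Add(Mul(-152, q), q) = Mul(-151, q))
Mul(Add(29230, Function('Z')(Add(-30, Mul(-1, Function('f')(4, -7))))), Pow(Add(32017, 24708), -1)) = Mul(Add(29230, Mul(-151, Add(-30, Mul(-1, -8)))), Pow(Add(32017, 24708), -1)) = Mul(Add(29230, Mul(-151, Add(-30, 8))), Pow(56725, -1)) = Mul(Add(29230, Mul(-151, -22)), Rational(1, 56725)) = Mul(Add(29230, 3322), Rational(1, 56725)) = Mul(32552, Rational(1, 56725)) = Rational(32552, 56725)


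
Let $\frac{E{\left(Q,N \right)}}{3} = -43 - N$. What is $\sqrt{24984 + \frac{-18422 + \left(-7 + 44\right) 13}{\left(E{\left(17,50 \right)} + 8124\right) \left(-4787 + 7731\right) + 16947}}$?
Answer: $\frac{\sqrt{13346290659935125929}}{23112627} \approx 158.06$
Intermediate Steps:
$E{\left(Q,N \right)} = -129 - 3 N$ ($E{\left(Q,N \right)} = 3 \left(-43 - N\right) = -129 - 3 N$)
$\sqrt{24984 + \frac{-18422 + \left(-7 + 44\right) 13}{\left(E{\left(17,50 \right)} + 8124\right) \left(-4787 + 7731\right) + 16947}} = \sqrt{24984 + \frac{-18422 + \left(-7 + 44\right) 13}{\left(\left(-129 - 150\right) + 8124\right) \left(-4787 + 7731\right) + 16947}} = \sqrt{24984 + \frac{-18422 + 37 \cdot 13}{\left(\left(-129 - 150\right) + 8124\right) 2944 + 16947}} = \sqrt{24984 + \frac{-18422 + 481}{\left(-279 + 8124\right) 2944 + 16947}} = \sqrt{24984 - \frac{17941}{7845 \cdot 2944 + 16947}} = \sqrt{24984 - \frac{17941}{23095680 + 16947}} = \sqrt{24984 - \frac{17941}{23112627}} = \sqrt{\frac{577445855027}{23112627}} = \frac{\sqrt{13346290659935125929}}{23112627}$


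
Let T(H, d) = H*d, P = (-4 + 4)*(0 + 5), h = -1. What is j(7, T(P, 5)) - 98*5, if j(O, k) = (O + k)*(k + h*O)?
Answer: -539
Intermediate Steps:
P = 0 (P = 0*5 = 0)
j(O, k) = (O + k)*(k - O)
j(7, T(P, 5)) - 98*5 = ((0*5)² - 1*7²) - 98*5 = (0² - 1*49) - 490 = (0 - 49) - 490 = -49 - 490 = -539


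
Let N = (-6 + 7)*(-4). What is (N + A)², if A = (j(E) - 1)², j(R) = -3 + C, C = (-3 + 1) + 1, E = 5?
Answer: 441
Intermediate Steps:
N = -4 (N = 1*(-4) = -4)
C = -1 (C = -2 + 1 = -1)
j(R) = -4 (j(R) = -3 - 1 = -4)
A = 25 (A = (-4 - 1)² = (-5)² = 25)
(N + A)² = (-4 + 25)² = 21² = 441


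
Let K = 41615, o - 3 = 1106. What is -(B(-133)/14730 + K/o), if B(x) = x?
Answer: -612841453/16335570 ≈ -37.516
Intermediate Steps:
o = 1109 (o = 3 + 1106 = 1109)
-(B(-133)/14730 + K/o) = -(-133/14730 + 41615/1109) = -1*612841453/16335570 = -612841453/16335570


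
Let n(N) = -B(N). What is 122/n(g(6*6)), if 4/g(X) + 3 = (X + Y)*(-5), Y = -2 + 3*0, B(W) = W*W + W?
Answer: 1825669/338 ≈ 5401.4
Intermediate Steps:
B(W) = W + W² (B(W) = W² + W = W + W²)
Y = -2 (Y = -2 + 0 = -2)
g(X) = 4/(7 - 5*X) (g(X) = 4/(-3 + (X - 2)*(-5)) = 4/(-3 + (-2 + X)*(-5)) = 4/(-3 + (10 - 5*X)) = 4/(7 - 5*X))
n(N) = -N*(1 + N)
122/n(g(6*6)) = 122/((-(-4/(-7 + 5*(6*6)))*(1 - 4/(-7 + 5*(6*6))))) = 122/((-(-4/(-7 + 5*36))*(1 - 4/(-7 + 5*36)))) = 122/((-(-4/(-7 + 180))*(1 - 4/(-7 + 180)))) = 122/((-(-4/173)*(1 - 4/173))) = 122/((-(-4*1/173)*(1 - 4*1/173))) = 122/((-1*(-4/173)*(1 - 4/173))) = 122/((-1*(-4/173)*169/173)) = 122/(676/29929) = 122*(29929/676) = 1825669/338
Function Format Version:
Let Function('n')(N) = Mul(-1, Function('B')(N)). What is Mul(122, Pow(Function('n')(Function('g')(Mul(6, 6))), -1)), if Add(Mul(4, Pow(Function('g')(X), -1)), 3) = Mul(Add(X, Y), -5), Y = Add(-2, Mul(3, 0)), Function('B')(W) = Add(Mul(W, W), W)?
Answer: Rational(1825669, 338) ≈ 5401.4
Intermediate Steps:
Function('B')(W) = Add(W, Pow(W, 2)) (Function('B')(W) = Add(Pow(W, 2), W) = Add(W, Pow(W, 2)))
Y = -2 (Y = Add(-2, 0) = -2)
Function('g')(X) = Mul(4, Pow(Add(7, Mul(-5, X)), -1)) (Function('g')(X) = Mul(4, Pow(Add(-3, Mul(Add(X, -2), -5)), -1)) = Mul(4, Pow(Add(-3, Mul(Add(-2, X), -5)), -1)) = Mul(4, Pow(Add(-3, Add(10, Mul(-5, X))), -1)) = Mul(4, Pow(Add(7, Mul(-5, X)), -1)))
Function('n')(N) = Mul(-1, N, Add(1, N)) (Function('n')(N) = Mul(-1, Mul(N, Add(1, N))) = Mul(-1, N, Add(1, N)))
Mul(122, Pow(Function('n')(Function('g')(Mul(6, 6))), -1)) = Mul(122, Pow(Mul(-1, Mul(-4, Pow(Add(-7, Mul(5, Mul(6, 6))), -1)), Add(1, Mul(-4, Pow(Add(-7, Mul(5, Mul(6, 6))), -1)))), -1)) = Mul(122, Pow(Mul(-1, Mul(-4, Pow(Add(-7, Mul(5, 36)), -1)), Add(1, Mul(-4, Pow(Add(-7, Mul(5, 36)), -1)))), -1)) = Mul(122, Pow(Mul(-1, Mul(-4, Pow(Add(-7, 180), -1)), Add(1, Mul(-4, Pow(Add(-7, 180), -1)))), -1)) = Mul(122, Pow(Mul(-1, Mul(-4, Pow(173, -1)), Add(1, Mul(-4, Pow(173, -1)))), -1)) = Mul(122, Pow(Mul(-1, Mul(-4, Rational(1, 173)), Add(1, Mul(-4, Rational(1, 173)))), -1)) = Mul(122, Pow(Mul(-1, Rational(-4, 173), Add(1, Rational(-4, 173))), -1)) = Mul(122, Pow(Mul(-1, Rational(-4, 173), Rational(169, 173)), -1)) = Mul(122, Pow(Rational(676, 29929), -1)) = Mul(122, Rational(29929, 676)) = Rational(1825669, 338)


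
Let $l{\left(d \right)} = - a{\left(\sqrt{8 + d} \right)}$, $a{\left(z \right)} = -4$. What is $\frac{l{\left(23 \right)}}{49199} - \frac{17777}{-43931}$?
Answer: $\frac{874786347}{2161361269} \approx 0.40474$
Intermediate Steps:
$l{\left(d \right)} = 4$ ($l{\left(d \right)} = \left(-1\right) \left(-4\right) = 4$)
$\frac{l{\left(23 \right)}}{49199} - \frac{17777}{-43931} = \frac{4}{49199} - \frac{17777}{-43931} = 4 \cdot \frac{1}{49199} - - \frac{17777}{43931} = \frac{4}{49199} + \frac{17777}{43931} = \frac{874786347}{2161361269}$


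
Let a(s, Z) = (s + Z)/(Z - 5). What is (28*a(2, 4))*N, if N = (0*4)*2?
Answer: 0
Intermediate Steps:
N = 0 (N = 0*2 = 0)
a(s, Z) = (Z + s)/(-5 + Z)
(28*a(2, 4))*N = (28*((4 + 2)/(-5 + 4)))*0 = (28*(6/(-1)))*0 = (28*(-1*6))*0 = (28*(-6))*0 = -168*0 = 0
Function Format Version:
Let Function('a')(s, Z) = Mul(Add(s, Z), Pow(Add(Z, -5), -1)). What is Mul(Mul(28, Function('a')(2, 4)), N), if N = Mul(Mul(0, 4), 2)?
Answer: 0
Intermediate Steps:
N = 0 (N = Mul(0, 2) = 0)
Function('a')(s, Z) = Mul(Pow(Add(-5, Z), -1), Add(Z, s)) (Function('a')(s, Z) = Mul(Add(Z, s), Pow(Add(-5, Z), -1)) = Mul(Pow(Add(-5, Z), -1), Add(Z, s)))
Mul(Mul(28, Function('a')(2, 4)), N) = Mul(Mul(28, Mul(Pow(Add(-5, 4), -1), Add(4, 2))), 0) = Mul(Mul(28, Mul(Pow(-1, -1), 6)), 0) = Mul(Mul(28, Mul(-1, 6)), 0) = Mul(Mul(28, -6), 0) = Mul(-168, 0) = 0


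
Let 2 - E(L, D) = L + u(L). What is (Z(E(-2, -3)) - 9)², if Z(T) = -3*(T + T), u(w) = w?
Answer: 2025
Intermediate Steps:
E(L, D) = 2 - 2*L (E(L, D) = 2 - (L + L) = 2 - 2*L)
Z(T) = -6*T
(Z(E(-2, -3)) - 9)² = (-6*(2 - 2*(-2)) - 9)² = (-6*(2 + 4) - 9)² = (-6*6 - 9)² = (-36 - 9)² = (-45)² = 2025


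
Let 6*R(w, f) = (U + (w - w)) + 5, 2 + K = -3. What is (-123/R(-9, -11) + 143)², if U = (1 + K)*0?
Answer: 529/25 ≈ 21.160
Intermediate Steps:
K = -5 (K = -2 - 3 = -5)
U = 0 (U = (1 - 5)*0 = -4*0 = 0)
R(w, f) = ⅚ (R(w, f) = ((0 + (w - w)) + 5)/6 = ((0 + 0) + 5)/6 = (0 + 5)/6 = (⅙)*5 = ⅚)
(-123/R(-9, -11) + 143)² = (-123/⅚ + 143)² = (-123*6/5 + 143)² = (-738/5 + 143)² = (-23/5)² = 529/25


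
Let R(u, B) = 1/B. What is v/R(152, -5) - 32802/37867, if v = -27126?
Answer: 5135868408/37867 ≈ 1.3563e+5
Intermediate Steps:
v/R(152, -5) - 32802/37867 = -27126/(1/(-5)) - 32802/37867 = -27126/(-⅕) - 32802*1/37867 = -27126*(-5) - 32802/37867 = 135630 - 32802/37867 = 5135868408/37867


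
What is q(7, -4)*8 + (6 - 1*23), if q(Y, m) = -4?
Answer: -49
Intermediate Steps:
q(7, -4)*8 + (6 - 1*23) = -4*8 + (6 - 1*23) = -32 + (6 - 23) = -32 - 17 = -49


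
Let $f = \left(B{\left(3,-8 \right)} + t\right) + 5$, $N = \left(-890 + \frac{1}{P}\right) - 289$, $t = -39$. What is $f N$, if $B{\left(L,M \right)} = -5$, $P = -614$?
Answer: $\frac{28232373}{614} \approx 45981.0$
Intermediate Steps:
$N = - \frac{723907}{614}$ ($N = \left(-890 + \frac{1}{-614}\right) - 289 = \left(-890 - \frac{1}{614}\right) - 289 = - \frac{546461}{614} - 289 = - \frac{723907}{614} \approx -1179.0$)
$f = -39$ ($f = \left(-5 - 39\right) + 5 = -44 + 5 = -39$)
$f N = \left(-39\right) \left(- \frac{723907}{614}\right) = \frac{28232373}{614}$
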